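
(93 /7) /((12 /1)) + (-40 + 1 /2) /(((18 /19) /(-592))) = 6220423 /252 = 24684.22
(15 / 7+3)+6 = 78 / 7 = 11.14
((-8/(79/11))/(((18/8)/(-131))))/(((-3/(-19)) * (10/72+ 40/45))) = 3504512/8769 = 399.65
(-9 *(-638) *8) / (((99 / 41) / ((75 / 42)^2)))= 60663.27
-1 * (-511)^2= -261121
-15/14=-1.07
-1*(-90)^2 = -8100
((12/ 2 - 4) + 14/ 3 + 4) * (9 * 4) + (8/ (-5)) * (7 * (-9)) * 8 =5952/ 5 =1190.40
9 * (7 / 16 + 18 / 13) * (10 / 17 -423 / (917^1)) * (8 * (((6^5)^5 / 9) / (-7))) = -10661940832128251574878208 / 1418599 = -7515824297160967669.42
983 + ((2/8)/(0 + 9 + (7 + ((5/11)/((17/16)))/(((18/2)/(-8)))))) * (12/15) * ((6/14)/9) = 904439201/920080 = 983.00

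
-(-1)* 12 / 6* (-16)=-32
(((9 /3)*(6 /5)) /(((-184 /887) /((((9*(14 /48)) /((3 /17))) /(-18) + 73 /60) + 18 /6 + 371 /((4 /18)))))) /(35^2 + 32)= -1068374647 /46257600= -23.10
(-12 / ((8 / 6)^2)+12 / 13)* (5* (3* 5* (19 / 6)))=-143925 / 104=-1383.89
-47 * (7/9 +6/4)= -1927/18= -107.06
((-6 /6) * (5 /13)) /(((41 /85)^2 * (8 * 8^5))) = -0.00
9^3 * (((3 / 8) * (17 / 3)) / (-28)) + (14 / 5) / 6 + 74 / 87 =-1754201 / 32480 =-54.01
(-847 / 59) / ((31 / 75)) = -63525 / 1829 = -34.73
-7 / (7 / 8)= -8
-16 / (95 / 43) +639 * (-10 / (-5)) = 120722 / 95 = 1270.76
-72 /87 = -24 /29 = -0.83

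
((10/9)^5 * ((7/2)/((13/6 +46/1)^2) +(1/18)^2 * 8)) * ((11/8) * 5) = 0.31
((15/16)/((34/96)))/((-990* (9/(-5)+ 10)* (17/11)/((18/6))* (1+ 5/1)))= -5/47396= -0.00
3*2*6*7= 252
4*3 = 12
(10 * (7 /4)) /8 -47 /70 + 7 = 4769 /560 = 8.52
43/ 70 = 0.61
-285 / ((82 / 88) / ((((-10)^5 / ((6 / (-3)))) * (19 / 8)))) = -1489125000 / 41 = -36320121.95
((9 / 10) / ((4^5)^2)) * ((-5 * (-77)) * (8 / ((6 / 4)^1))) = 231 / 131072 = 0.00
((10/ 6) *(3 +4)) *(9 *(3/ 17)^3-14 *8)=-19250455/ 14739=-1306.09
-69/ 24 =-23/ 8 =-2.88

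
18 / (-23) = -18 / 23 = -0.78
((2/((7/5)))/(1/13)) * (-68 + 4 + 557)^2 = 31596370/7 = 4513767.14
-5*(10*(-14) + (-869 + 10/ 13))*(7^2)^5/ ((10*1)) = 3702403088643/ 26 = 142400118793.96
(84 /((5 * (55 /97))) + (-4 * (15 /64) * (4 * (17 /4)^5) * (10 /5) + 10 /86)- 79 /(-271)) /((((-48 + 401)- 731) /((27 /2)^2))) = 4999.49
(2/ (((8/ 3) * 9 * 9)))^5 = 1/ 14693280768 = 0.00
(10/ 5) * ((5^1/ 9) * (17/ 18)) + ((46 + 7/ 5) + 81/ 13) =287891/ 5265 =54.68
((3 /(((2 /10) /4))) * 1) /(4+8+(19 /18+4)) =1080 /307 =3.52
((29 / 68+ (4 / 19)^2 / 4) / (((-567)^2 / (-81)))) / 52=-10741 / 5066412624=-0.00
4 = 4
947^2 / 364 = 896809 / 364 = 2463.76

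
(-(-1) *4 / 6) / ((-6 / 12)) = -1.33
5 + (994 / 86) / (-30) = 5953 / 1290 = 4.61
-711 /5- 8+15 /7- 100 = -248.06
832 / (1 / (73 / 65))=4672 / 5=934.40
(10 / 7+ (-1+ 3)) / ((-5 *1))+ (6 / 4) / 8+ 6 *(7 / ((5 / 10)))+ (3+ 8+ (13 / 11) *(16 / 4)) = 611251 / 6160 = 99.23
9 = 9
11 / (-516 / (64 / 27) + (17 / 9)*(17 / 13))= -20592 / 402887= -0.05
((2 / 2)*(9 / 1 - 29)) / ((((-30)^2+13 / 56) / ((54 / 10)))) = -6048 / 50413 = -0.12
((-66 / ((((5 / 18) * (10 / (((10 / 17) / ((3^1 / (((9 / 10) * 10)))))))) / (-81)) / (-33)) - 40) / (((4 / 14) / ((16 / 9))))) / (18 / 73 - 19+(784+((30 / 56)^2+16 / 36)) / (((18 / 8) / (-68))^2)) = -154626387852384 / 158864869340635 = -0.97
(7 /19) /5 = 7 /95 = 0.07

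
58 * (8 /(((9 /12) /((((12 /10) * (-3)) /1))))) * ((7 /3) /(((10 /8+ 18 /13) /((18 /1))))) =-24321024 /685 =-35505.14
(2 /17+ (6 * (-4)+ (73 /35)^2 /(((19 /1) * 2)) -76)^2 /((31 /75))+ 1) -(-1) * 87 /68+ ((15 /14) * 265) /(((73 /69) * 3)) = 40397732657417609 /1667258121550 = 24230.04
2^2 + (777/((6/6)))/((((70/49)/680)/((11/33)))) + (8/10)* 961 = 620284/5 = 124056.80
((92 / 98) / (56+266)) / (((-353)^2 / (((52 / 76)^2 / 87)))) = 169 / 1342363038009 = 0.00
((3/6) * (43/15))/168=43/5040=0.01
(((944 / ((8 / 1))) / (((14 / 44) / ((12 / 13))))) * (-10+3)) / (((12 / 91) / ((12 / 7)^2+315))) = -40443084 / 7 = -5777583.43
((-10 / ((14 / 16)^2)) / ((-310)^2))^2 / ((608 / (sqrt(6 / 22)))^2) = 3 / 220129796007275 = 0.00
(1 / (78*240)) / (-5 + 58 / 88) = -11 / 893880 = -0.00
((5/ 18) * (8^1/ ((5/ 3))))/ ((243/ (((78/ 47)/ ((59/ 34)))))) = 3536/ 673839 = 0.01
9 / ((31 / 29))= 261 / 31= 8.42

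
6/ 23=0.26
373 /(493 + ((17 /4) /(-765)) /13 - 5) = 872820 /1141919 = 0.76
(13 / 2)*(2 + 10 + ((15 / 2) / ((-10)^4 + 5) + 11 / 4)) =511615 / 5336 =95.88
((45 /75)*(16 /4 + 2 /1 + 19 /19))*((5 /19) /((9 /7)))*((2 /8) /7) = 7 /228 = 0.03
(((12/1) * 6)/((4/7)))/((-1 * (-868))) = 9/62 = 0.15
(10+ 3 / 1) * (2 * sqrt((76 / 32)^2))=247 / 4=61.75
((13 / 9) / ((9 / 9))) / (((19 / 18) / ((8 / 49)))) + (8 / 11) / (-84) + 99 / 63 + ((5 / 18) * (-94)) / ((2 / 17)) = -40583533 / 184338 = -220.16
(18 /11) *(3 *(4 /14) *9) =972 /77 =12.62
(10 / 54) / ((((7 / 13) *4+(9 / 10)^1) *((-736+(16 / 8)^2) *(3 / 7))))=-0.00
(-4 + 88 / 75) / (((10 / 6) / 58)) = -12296 / 125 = -98.37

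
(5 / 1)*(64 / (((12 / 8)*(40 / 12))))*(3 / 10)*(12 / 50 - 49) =-117024 / 125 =-936.19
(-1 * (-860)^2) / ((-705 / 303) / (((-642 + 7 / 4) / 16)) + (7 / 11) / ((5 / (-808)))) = 1315226519750 / 182769927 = 7196.08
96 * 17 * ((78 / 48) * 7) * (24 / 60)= 37128 / 5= 7425.60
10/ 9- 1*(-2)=28/ 9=3.11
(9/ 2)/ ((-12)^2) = 1/ 32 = 0.03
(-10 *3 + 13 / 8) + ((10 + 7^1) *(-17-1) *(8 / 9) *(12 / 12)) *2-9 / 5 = -22967 / 40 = -574.18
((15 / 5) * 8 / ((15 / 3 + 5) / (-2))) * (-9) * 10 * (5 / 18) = 120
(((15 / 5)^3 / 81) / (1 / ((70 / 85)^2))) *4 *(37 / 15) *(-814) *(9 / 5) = -23612512 / 7225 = -3268.17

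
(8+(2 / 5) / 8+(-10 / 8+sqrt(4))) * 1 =44 / 5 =8.80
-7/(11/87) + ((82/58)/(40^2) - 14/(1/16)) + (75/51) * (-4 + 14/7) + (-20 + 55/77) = -18317831131/60737600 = -301.59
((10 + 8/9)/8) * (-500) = -6125/9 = -680.56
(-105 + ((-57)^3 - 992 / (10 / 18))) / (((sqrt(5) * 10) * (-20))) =467709 * sqrt(5) / 2500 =418.33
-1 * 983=-983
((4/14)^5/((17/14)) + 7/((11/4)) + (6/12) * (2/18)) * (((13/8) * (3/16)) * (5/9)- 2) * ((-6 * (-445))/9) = -6579992135545/4655097216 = -1413.50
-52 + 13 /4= -195 /4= -48.75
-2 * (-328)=656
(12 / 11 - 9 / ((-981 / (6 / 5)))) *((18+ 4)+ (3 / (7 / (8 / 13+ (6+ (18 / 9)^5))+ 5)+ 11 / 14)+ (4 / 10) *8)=1775046513 / 60639425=29.27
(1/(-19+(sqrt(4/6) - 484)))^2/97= 9/(97 * (1509 - sqrt(6))^2)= 0.00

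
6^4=1296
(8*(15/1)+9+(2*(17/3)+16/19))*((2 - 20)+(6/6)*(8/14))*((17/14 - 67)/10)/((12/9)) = 452088507/37240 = 12139.86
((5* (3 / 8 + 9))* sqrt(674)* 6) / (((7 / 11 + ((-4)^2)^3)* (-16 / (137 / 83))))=-188375* sqrt(674) / 26597184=-0.18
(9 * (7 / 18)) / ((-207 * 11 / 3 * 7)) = -1 / 1518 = -0.00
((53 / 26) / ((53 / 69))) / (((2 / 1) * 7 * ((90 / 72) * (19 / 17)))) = 1173 / 8645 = 0.14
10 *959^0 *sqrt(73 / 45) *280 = 560 *sqrt(365) / 3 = 3566.26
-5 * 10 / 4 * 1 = -25 / 2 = -12.50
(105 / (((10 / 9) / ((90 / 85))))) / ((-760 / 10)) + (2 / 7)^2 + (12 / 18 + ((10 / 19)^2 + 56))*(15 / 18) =46.22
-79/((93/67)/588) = -1037428/31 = -33465.42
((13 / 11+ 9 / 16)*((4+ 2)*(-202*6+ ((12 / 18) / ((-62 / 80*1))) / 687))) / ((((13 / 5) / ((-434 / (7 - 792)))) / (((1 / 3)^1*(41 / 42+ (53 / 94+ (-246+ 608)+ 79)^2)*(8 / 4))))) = -350610283.16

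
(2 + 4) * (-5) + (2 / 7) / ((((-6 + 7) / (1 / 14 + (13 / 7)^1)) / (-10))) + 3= -1593 / 49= -32.51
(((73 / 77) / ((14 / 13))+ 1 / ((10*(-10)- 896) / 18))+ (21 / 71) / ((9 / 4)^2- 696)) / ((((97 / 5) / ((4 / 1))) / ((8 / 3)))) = 2667784352 / 5629895229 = 0.47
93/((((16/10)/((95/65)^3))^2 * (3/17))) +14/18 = 5580627750007/2780241984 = 2007.25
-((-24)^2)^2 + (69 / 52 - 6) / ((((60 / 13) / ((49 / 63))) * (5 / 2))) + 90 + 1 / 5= -66337223 / 200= -331686.12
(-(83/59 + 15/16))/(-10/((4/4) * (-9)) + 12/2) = -19917/60416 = -0.33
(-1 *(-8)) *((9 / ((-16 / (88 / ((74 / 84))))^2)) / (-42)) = -91476 / 1369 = -66.82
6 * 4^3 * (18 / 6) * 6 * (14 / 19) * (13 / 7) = 179712 / 19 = 9458.53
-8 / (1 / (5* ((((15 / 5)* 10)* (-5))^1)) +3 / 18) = -1500 / 31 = -48.39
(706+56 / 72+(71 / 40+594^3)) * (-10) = -75450705319 / 36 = -2095852925.53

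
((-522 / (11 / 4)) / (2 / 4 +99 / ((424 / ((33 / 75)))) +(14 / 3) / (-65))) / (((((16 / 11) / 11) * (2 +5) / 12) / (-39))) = 277727907600 / 1536437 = 180761.01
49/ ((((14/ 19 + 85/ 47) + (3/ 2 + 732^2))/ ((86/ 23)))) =7526204/ 22010744447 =0.00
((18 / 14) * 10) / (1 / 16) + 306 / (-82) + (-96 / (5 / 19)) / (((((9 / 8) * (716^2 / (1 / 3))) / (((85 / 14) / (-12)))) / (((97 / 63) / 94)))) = 148492338213934 / 735173984349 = 201.98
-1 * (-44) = 44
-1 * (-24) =24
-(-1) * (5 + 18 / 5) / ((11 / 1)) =43 / 55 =0.78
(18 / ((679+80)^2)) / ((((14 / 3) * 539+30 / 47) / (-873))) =-123093 / 11353660384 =-0.00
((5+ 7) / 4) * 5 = 15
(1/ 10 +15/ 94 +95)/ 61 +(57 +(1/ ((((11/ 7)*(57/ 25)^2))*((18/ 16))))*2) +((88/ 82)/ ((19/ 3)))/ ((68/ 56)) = 189351744625627/ 3213774358245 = 58.92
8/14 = 4/7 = 0.57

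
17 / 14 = 1.21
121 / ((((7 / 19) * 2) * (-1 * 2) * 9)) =-2299 / 252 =-9.12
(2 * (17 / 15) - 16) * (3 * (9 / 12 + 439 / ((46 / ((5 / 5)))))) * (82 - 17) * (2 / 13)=-97541 / 23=-4240.91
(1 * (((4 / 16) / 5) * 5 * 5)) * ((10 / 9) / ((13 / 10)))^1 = 125 / 117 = 1.07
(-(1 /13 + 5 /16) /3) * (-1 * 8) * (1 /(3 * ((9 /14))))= 7 /13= 0.54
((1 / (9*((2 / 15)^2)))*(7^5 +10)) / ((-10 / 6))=-252255 / 4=-63063.75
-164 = -164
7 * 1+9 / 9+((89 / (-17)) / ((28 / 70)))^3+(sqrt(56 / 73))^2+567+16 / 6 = -14319613567 / 8607576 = -1663.61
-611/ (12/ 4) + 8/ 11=-6697/ 33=-202.94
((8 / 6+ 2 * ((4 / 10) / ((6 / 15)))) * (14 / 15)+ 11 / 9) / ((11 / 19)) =247 / 33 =7.48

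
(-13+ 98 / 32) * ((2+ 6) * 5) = -795 / 2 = -397.50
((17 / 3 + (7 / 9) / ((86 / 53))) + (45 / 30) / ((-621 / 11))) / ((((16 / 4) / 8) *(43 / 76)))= 8279288 / 382743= 21.63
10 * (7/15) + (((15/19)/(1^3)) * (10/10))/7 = 1907/399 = 4.78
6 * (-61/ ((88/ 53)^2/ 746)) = -191739531/ 1936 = -99039.01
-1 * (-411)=411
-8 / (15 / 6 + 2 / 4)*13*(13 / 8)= -169 / 3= -56.33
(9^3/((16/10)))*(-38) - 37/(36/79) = -313109/18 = -17394.94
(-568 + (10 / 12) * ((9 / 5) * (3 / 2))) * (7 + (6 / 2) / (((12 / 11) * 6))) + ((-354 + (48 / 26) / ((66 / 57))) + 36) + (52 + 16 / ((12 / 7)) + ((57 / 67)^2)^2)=-412563651352025 / 92211529696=-4474.10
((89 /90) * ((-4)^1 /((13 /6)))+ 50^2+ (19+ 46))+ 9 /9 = 500014 /195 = 2564.17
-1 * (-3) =3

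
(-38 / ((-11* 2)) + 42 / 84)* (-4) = -98 / 11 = -8.91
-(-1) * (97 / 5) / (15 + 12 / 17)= 1649 / 1335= 1.24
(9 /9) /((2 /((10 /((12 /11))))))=4.58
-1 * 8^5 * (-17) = 557056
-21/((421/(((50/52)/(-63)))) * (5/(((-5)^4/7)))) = 3125/229866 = 0.01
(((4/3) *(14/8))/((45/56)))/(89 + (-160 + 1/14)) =-5488/134055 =-0.04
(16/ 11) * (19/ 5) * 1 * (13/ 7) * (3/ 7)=11856/ 2695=4.40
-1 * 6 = -6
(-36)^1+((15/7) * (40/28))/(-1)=-1914/49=-39.06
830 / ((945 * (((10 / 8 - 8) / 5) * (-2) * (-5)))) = -332 / 5103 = -0.07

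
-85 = -85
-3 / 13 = -0.23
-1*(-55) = 55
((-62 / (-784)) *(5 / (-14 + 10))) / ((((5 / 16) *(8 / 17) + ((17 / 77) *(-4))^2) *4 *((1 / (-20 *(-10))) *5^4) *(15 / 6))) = -63767 / 18686100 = -0.00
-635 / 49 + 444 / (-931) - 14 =-3649 / 133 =-27.44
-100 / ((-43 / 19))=1900 / 43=44.19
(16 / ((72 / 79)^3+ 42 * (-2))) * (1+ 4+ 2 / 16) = -0.99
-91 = -91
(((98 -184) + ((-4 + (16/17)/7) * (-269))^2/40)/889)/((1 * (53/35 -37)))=-953929610/1116835587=-0.85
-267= -267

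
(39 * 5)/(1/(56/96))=455/4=113.75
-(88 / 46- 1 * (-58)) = -1378 / 23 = -59.91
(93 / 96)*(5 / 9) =155 / 288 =0.54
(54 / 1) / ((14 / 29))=783 / 7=111.86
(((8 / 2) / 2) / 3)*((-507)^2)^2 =44049458934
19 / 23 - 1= -4 / 23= -0.17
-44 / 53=-0.83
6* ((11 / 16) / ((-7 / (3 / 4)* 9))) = -0.05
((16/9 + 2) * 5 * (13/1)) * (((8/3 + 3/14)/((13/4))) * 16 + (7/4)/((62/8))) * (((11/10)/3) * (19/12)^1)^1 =433263479/210924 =2054.12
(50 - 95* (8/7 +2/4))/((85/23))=-6831/238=-28.70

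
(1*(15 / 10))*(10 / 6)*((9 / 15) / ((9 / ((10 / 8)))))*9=15 / 8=1.88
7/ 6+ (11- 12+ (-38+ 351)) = 1879/ 6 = 313.17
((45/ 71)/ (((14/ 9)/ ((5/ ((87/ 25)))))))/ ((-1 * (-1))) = 16875/ 28826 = 0.59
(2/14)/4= 1/28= 0.04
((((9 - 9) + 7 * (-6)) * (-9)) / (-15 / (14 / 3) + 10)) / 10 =2646 / 475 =5.57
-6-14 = -20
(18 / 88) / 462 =3 / 6776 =0.00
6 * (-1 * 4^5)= -6144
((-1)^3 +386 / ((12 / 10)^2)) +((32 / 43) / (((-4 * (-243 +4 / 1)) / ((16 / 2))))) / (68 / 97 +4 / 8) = 267.06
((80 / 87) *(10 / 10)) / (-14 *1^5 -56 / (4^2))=-32 / 609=-0.05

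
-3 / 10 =-0.30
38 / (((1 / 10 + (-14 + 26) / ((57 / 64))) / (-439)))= -3169580 / 2579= -1229.00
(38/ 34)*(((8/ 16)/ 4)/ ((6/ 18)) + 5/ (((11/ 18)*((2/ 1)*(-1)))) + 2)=-2869/ 1496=-1.92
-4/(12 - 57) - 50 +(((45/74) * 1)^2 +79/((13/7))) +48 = 131332717/3203460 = 41.00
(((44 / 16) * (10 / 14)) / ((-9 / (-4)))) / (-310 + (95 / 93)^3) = -983103 / 347890613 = -0.00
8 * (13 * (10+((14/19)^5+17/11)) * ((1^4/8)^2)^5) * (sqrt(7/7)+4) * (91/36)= 0.00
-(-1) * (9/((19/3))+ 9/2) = 5.92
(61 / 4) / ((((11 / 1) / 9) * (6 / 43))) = 7869 / 88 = 89.42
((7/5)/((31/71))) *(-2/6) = -497/465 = -1.07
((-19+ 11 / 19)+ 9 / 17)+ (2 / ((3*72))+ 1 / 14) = -17.81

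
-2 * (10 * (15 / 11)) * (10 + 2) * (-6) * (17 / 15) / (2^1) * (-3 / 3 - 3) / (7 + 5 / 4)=-539.50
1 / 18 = 0.06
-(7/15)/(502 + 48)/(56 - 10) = -0.00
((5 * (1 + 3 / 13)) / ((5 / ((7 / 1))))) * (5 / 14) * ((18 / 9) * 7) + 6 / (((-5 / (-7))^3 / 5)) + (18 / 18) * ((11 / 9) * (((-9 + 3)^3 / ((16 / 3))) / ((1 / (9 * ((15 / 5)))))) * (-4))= 1778204 / 325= 5471.40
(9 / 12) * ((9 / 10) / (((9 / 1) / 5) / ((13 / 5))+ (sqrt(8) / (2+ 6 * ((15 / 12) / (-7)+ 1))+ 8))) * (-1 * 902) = -168308314317 / 2397570580+ 1397322927 * sqrt(2) / 599392645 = -66.90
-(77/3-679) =1960/3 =653.33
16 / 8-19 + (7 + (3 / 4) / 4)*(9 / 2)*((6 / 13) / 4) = -11039 / 832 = -13.27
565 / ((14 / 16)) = 4520 / 7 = 645.71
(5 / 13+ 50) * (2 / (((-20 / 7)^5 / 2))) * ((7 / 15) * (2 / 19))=-15412019 / 296400000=-0.05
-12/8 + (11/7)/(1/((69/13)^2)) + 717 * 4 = 6886881/2366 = 2910.77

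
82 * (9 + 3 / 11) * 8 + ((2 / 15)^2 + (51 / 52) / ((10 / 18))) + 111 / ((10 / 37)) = 6495.39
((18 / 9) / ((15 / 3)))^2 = 4 / 25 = 0.16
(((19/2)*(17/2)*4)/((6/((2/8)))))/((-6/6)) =-323/24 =-13.46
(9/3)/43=3/43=0.07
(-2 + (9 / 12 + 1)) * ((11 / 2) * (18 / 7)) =-99 / 28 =-3.54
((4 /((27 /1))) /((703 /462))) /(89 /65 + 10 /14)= 70070 /1499499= 0.05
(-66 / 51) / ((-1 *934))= 11 / 7939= 0.00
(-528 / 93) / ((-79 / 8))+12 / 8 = 10163 / 4898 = 2.07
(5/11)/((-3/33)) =-5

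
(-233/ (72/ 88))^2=6568969/ 81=81098.38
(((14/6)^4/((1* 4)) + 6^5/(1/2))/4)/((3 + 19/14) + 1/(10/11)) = 712.80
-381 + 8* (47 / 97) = -36581 / 97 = -377.12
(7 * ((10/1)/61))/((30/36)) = 84/61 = 1.38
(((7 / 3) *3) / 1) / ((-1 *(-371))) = 1 / 53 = 0.02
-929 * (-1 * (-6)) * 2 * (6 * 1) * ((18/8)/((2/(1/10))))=-75249/10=-7524.90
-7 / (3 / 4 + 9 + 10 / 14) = -196 / 293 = -0.67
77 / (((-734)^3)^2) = 77 / 156378253883185216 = 0.00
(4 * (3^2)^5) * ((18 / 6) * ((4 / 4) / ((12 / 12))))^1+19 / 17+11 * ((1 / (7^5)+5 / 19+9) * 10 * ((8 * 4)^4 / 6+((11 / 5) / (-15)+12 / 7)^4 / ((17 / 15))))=17247847669586947149211 / 96470341734375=178789121.71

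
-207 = -207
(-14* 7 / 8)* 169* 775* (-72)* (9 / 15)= 69311970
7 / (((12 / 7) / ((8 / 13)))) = 98 / 39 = 2.51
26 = 26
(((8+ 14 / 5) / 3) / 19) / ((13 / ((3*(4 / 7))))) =216 / 8645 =0.02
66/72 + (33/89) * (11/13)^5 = 427272043/396540924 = 1.08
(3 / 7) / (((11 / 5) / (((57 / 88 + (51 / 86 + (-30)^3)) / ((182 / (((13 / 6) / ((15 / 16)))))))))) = -34054435 / 509894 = -66.79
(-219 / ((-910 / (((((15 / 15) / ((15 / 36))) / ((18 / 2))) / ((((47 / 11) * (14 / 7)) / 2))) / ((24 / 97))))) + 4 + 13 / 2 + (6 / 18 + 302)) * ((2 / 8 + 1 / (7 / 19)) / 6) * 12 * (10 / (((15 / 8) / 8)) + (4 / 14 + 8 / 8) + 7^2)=8130658353932 / 47153925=172428.03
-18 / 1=-18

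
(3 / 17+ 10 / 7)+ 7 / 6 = 1979 / 714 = 2.77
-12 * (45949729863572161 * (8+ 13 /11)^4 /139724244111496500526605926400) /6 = -0.00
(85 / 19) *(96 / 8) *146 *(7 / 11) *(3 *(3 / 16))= 1172745 / 418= 2805.61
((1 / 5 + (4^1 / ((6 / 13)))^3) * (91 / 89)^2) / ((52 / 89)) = 55996759 / 48060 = 1165.14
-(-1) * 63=63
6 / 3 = 2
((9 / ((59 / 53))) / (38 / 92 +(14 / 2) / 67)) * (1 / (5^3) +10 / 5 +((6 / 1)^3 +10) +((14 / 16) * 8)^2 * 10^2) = 942344544114 / 11763125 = 80110.05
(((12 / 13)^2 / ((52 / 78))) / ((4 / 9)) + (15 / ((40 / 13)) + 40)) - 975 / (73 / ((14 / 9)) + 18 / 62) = 250302929 / 9235512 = 27.10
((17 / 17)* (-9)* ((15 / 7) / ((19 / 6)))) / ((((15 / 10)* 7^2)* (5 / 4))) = -432 / 6517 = -0.07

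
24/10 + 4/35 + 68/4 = 683/35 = 19.51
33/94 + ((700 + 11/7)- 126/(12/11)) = 192933/329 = 586.42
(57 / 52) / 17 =57 / 884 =0.06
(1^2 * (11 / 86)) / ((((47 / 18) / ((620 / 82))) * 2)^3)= 119447014500 / 307690154269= 0.39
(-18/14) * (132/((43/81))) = -96228/301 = -319.69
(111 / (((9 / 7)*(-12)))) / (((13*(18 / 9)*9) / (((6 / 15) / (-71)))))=259 / 1495260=0.00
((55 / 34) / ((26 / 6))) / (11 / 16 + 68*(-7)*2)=-1320 / 3363841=-0.00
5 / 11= 0.45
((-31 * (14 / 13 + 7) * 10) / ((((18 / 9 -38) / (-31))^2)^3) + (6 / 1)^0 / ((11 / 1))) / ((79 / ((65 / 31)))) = -264785329009735 / 9773389891584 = -27.09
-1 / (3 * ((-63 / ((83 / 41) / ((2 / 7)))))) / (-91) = -83 / 201474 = -0.00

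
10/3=3.33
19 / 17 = 1.12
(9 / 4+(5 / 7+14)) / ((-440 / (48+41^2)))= -23465 / 352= -66.66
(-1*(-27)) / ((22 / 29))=35.59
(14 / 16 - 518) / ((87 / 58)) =-1379 / 4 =-344.75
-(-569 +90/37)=20963/37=566.57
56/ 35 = 8/ 5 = 1.60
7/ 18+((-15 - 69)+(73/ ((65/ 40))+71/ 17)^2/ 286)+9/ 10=-46692364727/ 628583670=-74.28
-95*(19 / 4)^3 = -651605 / 64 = -10181.33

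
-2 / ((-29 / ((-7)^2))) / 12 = 49 / 174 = 0.28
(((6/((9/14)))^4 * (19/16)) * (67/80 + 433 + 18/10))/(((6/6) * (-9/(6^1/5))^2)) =2119823692/30375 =69788.43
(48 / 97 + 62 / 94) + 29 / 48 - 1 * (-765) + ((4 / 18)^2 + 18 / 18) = 4536565745 / 5908464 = 767.81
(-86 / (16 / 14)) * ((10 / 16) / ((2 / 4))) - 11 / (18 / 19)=-15217 / 144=-105.67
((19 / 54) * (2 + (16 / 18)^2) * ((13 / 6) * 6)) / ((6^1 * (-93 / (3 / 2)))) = -27911 / 813564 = -0.03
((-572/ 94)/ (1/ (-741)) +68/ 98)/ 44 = 2596493/ 25333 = 102.49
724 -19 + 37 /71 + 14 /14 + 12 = 51015 /71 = 718.52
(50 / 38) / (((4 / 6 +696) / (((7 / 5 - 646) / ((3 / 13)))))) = -3809 / 722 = -5.28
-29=-29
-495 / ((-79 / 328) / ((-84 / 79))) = -13638240 / 6241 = -2185.27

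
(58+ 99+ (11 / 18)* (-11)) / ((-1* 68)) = -2705 / 1224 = -2.21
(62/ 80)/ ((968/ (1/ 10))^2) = 31/ 3748096000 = 0.00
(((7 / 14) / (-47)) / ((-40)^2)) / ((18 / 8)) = -1 / 338400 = -0.00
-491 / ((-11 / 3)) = 1473 / 11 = 133.91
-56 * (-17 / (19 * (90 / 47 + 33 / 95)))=31960 / 1443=22.15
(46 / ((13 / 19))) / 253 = 38 / 143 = 0.27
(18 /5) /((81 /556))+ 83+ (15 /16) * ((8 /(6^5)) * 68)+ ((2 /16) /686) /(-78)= 6228268639 /57788640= 107.78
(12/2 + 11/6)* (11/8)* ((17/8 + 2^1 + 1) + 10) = 62557/384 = 162.91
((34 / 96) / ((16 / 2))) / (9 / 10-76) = -85 / 144192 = -0.00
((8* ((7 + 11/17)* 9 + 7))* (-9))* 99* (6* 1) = -55127952/17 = -3242820.71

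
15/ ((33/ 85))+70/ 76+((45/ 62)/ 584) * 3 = 299377855/ 7567472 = 39.56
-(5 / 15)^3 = -1 / 27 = -0.04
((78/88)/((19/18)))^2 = 123201/174724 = 0.71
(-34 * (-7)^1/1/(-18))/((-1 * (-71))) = -119/639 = -0.19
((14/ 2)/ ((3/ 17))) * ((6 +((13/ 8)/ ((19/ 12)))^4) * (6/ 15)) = 588028861/ 5212840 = 112.80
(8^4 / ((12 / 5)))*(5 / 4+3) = 21760 / 3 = 7253.33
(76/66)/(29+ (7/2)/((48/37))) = 0.04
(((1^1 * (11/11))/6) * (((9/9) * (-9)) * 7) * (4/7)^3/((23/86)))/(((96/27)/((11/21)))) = -8514/7889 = -1.08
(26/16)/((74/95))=1235/592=2.09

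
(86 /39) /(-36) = -43 /702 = -0.06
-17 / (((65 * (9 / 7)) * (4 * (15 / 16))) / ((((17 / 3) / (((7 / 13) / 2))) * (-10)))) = 4624 / 405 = 11.42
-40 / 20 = -2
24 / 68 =6 / 17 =0.35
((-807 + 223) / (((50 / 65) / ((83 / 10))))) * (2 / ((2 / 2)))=-315068 / 25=-12602.72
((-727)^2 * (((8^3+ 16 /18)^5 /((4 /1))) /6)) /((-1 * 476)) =-34613685561940928054272 /21080493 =-1641977043038838.23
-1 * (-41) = 41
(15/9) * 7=35/3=11.67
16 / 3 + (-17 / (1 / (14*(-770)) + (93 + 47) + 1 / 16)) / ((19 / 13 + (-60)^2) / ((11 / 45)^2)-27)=763117616083972 / 143084607065991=5.33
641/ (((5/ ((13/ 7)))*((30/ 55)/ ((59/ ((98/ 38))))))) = 102754223/ 10290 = 9985.83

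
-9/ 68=-0.13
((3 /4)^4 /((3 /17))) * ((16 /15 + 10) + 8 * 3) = 40239 /640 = 62.87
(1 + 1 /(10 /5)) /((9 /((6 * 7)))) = 7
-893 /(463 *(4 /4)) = -893 /463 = -1.93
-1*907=-907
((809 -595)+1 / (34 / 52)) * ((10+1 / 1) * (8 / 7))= 322432 / 119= 2709.51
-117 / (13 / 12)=-108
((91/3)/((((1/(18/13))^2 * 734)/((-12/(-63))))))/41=72/195611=0.00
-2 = -2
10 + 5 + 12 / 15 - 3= 64 / 5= 12.80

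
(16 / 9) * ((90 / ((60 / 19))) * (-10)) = -1520 / 3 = -506.67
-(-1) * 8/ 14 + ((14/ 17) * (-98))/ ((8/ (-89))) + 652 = 369001/ 238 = 1550.42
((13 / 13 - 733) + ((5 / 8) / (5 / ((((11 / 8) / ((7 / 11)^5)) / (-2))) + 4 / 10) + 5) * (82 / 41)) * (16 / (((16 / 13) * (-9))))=119953588157 / 114468408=1047.92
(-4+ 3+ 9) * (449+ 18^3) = 50248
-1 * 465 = -465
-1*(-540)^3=157464000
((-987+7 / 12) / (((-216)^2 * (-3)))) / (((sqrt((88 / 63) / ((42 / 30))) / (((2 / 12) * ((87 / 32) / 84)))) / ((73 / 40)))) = 25058929 * sqrt(110) / 3783838924800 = 0.00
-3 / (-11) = 0.27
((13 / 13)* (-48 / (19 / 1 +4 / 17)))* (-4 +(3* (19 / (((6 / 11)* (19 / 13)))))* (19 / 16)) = -44013 / 218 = -201.89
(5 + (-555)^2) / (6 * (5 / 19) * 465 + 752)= 2926285 / 14119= 207.26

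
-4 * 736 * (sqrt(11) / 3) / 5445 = -2944 * sqrt(11) / 16335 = -0.60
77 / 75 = 1.03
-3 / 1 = -3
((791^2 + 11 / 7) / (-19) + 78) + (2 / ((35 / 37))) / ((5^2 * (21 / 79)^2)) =-240854620654 / 7331625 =-32851.46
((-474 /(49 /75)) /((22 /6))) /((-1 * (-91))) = -106650 /49049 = -2.17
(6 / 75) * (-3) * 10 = -12 / 5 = -2.40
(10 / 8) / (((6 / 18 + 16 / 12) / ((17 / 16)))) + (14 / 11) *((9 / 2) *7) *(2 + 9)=28275 / 64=441.80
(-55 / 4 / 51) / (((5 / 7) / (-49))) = 3773 / 204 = 18.50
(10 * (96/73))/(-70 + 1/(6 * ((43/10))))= -24768/131765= -0.19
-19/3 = -6.33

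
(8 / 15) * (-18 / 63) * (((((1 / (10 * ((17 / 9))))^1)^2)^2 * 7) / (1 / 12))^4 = -17160819968956899501 / 594008689888511578137207031250000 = -0.00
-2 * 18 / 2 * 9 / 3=-54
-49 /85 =-0.58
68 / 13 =5.23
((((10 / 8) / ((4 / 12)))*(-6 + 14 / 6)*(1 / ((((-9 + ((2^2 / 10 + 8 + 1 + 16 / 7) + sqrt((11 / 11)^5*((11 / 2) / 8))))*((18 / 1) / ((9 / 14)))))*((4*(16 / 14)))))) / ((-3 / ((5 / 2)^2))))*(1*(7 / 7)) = 2261875 / 24556992 - 1684375*sqrt(11) / 196455936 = 0.06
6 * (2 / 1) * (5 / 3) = 20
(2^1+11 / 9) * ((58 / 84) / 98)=841 / 37044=0.02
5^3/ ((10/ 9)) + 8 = 241/ 2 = 120.50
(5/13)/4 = 5/52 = 0.10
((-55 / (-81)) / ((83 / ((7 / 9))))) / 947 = 385 / 57300129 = 0.00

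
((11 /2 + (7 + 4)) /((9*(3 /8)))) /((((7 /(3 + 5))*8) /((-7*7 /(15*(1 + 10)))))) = -28 /135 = -0.21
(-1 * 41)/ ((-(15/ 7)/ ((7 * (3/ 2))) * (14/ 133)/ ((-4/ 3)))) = -38171/ 15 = -2544.73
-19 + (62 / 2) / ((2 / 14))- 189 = 9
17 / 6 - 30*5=-883 / 6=-147.17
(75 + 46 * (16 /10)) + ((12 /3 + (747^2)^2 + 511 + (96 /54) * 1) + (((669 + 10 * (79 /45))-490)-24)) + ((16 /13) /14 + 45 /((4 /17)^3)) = 27201636865906721 /87360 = 311374048373.47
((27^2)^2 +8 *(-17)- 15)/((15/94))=9988252/3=3329417.33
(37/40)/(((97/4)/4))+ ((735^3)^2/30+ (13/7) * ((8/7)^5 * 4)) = 599739639317926566776847/114119530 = 5255363734129702.14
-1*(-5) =5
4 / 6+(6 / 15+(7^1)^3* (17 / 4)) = 87529 / 60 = 1458.82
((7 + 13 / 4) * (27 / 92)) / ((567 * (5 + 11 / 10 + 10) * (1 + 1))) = 205 / 1244208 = 0.00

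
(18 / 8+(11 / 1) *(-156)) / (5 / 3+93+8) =-20565 / 1232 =-16.69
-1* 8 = -8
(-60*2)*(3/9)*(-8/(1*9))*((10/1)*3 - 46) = -5120/9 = -568.89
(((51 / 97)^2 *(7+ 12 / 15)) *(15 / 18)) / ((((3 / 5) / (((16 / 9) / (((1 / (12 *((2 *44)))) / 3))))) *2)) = 79347840 / 9409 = 8433.19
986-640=346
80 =80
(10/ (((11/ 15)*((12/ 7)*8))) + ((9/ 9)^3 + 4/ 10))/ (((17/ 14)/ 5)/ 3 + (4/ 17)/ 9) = 22.36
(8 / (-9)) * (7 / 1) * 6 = -112 / 3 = -37.33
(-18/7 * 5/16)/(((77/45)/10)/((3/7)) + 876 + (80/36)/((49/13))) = -212625/232051244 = -0.00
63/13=4.85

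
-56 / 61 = -0.92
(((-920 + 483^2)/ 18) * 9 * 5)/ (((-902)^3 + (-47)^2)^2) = 0.00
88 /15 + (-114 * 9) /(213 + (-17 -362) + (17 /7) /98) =762116 /63255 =12.05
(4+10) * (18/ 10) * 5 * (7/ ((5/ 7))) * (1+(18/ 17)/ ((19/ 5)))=2549862/ 1615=1578.86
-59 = -59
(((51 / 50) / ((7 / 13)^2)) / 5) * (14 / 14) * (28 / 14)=8619 / 6125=1.41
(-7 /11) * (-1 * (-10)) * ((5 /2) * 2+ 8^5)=-2294110 /11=-208555.45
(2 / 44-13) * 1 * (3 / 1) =-855 / 22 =-38.86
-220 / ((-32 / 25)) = 1375 / 8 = 171.88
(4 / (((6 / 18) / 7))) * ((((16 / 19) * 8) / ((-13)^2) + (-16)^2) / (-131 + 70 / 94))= -1622912256 / 9828871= -165.12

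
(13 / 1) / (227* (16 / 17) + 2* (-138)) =-221 / 1060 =-0.21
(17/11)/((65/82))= 1394/715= 1.95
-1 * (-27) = 27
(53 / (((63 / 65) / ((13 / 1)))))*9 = 44785 / 7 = 6397.86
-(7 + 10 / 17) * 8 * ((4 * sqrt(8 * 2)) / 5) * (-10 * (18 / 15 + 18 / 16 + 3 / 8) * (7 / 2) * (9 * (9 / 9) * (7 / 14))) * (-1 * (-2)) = 14043456 / 85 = 165217.13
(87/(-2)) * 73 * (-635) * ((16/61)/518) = 16131540/15799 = 1021.05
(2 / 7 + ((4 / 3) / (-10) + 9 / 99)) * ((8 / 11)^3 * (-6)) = -287744 / 512435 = -0.56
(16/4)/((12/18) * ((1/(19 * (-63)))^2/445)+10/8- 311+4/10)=-30604800240/2366898738553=-0.01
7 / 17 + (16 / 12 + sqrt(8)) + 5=2 * sqrt(2) + 344 / 51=9.57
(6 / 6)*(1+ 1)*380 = 760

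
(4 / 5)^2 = 0.64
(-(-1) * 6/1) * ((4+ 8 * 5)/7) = 264/7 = 37.71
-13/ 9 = -1.44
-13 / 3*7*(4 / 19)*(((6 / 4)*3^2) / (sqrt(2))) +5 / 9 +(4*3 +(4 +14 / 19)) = 2957 / 171 - 819*sqrt(2) / 19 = -43.67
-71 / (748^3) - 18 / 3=-2511054023 / 418508992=-6.00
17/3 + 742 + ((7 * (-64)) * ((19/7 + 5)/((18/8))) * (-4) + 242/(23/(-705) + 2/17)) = 29768935/3057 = 9737.96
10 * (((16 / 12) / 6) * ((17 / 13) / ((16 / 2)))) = 85 / 234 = 0.36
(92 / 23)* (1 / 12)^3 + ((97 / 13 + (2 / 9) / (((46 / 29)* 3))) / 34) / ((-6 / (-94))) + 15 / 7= 258456311 / 46112976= 5.60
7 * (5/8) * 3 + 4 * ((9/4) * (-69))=-4863/8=-607.88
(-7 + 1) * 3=-18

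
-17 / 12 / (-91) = 17 / 1092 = 0.02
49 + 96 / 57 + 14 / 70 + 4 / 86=208052 / 4085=50.93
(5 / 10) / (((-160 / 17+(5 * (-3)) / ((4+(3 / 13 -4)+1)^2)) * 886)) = -1088 / 37236365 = -0.00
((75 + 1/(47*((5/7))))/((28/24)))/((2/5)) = 52896/329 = 160.78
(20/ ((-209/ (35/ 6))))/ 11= -350/ 6897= -0.05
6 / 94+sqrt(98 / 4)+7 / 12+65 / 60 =244 / 141+7 * sqrt(2) / 2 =6.68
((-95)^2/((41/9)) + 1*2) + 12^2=87211/41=2127.10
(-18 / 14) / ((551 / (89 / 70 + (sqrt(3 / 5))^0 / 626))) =-6606 / 2223865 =-0.00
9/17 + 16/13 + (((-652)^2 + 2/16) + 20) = 751622565/1768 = 425125.89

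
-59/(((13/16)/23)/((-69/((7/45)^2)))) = 4762494.82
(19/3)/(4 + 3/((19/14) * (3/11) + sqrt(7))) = 5934821/3270138-112651 * sqrt(7)/545023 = 1.27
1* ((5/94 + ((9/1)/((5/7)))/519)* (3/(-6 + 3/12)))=-37794/935065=-0.04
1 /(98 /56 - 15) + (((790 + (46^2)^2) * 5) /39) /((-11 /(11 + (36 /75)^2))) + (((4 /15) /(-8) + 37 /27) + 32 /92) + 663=-688916682096733 /1176639750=-585494.99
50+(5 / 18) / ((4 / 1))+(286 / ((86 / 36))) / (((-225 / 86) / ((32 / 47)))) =1600099 / 84600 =18.91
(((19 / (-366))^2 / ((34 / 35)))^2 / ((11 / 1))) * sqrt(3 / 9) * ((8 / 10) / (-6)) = -31928645 * sqrt(3) / 1026803580957792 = -0.00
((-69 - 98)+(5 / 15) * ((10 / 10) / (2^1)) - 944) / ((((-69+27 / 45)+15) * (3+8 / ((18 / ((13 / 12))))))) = 99975 / 16732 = 5.98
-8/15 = -0.53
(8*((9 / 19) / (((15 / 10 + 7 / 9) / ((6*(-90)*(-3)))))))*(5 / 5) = 2099520 / 779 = 2695.15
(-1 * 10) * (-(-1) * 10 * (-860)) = 86000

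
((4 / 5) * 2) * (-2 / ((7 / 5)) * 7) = -16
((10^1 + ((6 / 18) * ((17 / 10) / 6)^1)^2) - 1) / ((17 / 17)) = 291889 / 32400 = 9.01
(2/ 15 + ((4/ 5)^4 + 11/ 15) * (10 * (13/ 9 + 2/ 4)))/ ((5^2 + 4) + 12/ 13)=196183/ 262575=0.75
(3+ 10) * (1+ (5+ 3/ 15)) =403/ 5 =80.60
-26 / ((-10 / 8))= 104 / 5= 20.80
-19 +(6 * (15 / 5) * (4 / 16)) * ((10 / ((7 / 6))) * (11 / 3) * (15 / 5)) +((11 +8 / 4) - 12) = 2844 / 7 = 406.29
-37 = -37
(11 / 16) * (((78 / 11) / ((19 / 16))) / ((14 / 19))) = 39 / 7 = 5.57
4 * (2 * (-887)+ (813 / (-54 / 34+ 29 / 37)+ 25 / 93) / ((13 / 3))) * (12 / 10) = -4911551316 / 509795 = -9634.37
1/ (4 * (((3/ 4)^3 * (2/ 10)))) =80/ 27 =2.96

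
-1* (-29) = 29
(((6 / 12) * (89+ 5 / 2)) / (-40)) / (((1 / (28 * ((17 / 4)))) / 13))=-283101 / 160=-1769.38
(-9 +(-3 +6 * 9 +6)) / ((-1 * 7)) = -48 / 7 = -6.86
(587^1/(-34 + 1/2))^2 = 1378276/4489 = 307.03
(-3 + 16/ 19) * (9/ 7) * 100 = -36900/ 133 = -277.44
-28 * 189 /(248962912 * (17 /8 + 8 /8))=-1323 /194502275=-0.00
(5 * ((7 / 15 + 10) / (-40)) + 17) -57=-4957 / 120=-41.31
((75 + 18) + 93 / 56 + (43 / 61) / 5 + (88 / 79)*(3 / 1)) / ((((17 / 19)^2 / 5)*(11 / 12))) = 143418383601 / 214474414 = 668.70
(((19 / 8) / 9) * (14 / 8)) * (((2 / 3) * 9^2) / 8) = 399 / 128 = 3.12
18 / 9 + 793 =795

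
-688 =-688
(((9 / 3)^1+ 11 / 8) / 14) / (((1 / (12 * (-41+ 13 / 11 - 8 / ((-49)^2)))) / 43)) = -339181635 / 52822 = -6421.22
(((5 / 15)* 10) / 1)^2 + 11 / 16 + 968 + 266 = 179395 / 144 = 1245.80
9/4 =2.25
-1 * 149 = -149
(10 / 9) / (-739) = -10 / 6651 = -0.00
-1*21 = -21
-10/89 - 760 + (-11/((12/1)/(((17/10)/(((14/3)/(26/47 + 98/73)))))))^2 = -3900105100263471/5133664972100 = -759.71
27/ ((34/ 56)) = 44.47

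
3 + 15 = 18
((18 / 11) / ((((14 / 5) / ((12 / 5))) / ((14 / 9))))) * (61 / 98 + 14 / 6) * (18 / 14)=2844 / 343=8.29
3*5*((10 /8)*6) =225 /2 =112.50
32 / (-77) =-32 / 77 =-0.42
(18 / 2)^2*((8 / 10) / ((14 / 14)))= 324 / 5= 64.80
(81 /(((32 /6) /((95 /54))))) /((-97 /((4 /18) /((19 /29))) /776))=-145 /2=-72.50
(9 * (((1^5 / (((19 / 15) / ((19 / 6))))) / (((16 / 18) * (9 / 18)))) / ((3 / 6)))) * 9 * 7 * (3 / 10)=15309 / 8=1913.62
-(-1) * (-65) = -65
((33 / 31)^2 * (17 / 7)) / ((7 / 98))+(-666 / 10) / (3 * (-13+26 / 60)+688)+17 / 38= 9231561487 / 237476554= 38.87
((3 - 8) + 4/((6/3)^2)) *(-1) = 4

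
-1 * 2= -2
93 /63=31 /21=1.48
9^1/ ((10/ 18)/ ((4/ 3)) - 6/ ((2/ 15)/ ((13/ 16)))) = -0.25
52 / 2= 26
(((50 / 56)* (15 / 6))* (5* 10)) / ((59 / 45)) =140625 / 1652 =85.12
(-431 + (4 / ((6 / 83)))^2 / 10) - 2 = -5707 / 45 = -126.82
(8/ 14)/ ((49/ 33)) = 132/ 343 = 0.38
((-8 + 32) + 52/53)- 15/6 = 2383/106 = 22.48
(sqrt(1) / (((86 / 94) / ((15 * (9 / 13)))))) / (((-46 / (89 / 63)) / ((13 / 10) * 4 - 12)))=213333 / 89999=2.37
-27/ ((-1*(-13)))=-27/ 13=-2.08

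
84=84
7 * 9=63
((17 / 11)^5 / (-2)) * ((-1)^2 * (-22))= 1419857 / 14641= 96.98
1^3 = 1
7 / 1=7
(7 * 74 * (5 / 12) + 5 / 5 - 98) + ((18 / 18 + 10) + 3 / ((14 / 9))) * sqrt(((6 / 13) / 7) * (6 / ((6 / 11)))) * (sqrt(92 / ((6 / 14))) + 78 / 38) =543 * sqrt(6006) / 1862 + 713 / 6 + 181 * sqrt(6578) / 91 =302.75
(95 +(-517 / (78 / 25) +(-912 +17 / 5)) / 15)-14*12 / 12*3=-108929 / 5850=-18.62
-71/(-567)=0.13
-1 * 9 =-9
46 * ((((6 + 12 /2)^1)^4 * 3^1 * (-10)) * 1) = -28615680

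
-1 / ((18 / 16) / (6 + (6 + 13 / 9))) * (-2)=1936 / 81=23.90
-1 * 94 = -94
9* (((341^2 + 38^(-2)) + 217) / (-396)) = -168223113 / 63536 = -2647.68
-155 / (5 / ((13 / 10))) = -403 / 10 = -40.30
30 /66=5 /11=0.45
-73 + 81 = 8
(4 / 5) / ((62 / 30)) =12 / 31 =0.39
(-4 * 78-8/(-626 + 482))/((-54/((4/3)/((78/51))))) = 95455/18954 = 5.04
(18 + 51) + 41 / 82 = 69.50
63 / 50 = 1.26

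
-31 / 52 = -0.60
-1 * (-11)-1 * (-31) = 42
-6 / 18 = -1 / 3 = -0.33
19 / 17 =1.12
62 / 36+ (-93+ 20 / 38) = -31037 / 342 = -90.75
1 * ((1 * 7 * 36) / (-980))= -9 / 35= -0.26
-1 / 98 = -0.01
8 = 8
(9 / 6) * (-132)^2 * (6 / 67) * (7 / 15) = 365904 / 335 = 1092.25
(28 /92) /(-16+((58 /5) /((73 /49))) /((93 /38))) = -237615 /10007852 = -0.02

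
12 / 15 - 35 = -171 / 5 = -34.20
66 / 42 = 11 / 7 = 1.57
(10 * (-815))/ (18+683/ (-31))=10106/ 5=2021.20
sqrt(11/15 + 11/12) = sqrt(165)/10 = 1.28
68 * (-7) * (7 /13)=-3332 /13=-256.31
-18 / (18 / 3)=-3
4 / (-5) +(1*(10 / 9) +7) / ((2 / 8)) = 1424 / 45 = 31.64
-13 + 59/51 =-604/51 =-11.84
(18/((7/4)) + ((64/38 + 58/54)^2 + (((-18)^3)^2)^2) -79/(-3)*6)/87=2131095104730141210865/160269921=13296912430187.95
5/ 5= 1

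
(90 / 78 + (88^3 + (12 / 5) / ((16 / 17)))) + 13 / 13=177183943 / 260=681476.70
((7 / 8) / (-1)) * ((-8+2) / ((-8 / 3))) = -63 / 32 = -1.97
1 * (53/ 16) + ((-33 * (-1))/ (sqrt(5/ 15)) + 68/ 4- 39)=-299/ 16 + 33 * sqrt(3)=38.47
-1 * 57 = -57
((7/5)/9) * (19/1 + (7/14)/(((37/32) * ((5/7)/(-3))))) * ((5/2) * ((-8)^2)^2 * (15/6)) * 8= 182296576/333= 547437.17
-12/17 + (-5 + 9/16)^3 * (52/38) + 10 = -72950235/661504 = -110.28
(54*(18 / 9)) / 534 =18 / 89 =0.20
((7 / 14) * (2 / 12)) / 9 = 1 / 108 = 0.01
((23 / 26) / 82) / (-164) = -23 / 349648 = -0.00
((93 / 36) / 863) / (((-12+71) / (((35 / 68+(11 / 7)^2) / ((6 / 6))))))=308233 / 2035865328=0.00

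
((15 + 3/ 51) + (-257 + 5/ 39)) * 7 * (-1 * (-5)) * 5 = -28056350/ 663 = -42317.27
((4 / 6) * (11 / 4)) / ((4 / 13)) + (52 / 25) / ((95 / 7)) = 348361 / 57000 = 6.11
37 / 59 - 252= -14831 / 59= -251.37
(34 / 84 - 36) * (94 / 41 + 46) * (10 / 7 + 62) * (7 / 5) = -43809480 / 287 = -152646.27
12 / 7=1.71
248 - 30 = 218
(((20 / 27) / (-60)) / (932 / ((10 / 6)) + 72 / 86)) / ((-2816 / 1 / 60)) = 1075 / 2288715264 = 0.00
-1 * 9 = -9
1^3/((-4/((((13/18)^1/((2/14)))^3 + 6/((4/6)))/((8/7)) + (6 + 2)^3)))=-29530285/186624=-158.23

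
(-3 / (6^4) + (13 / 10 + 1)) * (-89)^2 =39311923 / 2160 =18199.96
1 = 1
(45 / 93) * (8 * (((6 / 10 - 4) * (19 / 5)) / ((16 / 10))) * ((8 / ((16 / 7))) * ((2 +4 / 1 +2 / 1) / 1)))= -27132 / 31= -875.23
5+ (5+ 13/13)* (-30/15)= -7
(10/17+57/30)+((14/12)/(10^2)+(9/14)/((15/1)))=181553/71400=2.54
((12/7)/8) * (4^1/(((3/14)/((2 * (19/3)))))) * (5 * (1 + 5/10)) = 380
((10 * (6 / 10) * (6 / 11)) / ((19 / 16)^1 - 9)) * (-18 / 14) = 5184 / 9625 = 0.54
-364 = -364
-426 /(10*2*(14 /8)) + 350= 11824 /35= 337.83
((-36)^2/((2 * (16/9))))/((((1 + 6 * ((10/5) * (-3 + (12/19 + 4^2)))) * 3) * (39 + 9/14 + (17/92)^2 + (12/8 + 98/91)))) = 592687368/33922724783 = 0.02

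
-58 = -58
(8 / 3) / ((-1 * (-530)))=4 / 795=0.01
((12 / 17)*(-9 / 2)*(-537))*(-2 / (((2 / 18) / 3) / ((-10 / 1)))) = 15658920 / 17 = 921112.94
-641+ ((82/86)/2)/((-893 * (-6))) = -641.00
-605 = -605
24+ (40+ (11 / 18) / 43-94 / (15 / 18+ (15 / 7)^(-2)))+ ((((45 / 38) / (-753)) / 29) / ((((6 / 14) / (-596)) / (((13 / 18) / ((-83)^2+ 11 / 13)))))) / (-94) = -125979300958775423 / 4956894787546944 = -25.41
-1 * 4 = -4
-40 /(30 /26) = -104 /3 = -34.67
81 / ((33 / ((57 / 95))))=81 / 55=1.47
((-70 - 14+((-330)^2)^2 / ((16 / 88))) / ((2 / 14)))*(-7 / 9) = -1065352363628 / 3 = -355117454542.67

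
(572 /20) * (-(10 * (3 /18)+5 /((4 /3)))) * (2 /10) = -1859 /60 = -30.98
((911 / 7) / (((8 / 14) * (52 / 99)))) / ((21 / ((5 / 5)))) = 30063 / 1456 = 20.65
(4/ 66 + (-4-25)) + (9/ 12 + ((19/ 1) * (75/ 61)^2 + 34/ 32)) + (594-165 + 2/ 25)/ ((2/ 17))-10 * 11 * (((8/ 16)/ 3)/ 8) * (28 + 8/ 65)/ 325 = 10095377369351/ 2766935600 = 3648.58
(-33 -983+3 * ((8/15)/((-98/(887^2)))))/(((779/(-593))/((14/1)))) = 147722.40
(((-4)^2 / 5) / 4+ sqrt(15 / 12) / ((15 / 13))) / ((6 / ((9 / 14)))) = 3 / 35+ 13 *sqrt(5) / 280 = 0.19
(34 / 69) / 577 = 34 / 39813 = 0.00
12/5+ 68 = 70.40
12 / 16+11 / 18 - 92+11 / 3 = -3131 / 36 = -86.97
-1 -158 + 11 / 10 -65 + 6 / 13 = -28917 / 130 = -222.44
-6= -6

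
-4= -4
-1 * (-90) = 90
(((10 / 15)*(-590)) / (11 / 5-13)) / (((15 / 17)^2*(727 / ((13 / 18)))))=221663 / 4769847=0.05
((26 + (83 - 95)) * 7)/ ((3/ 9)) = 294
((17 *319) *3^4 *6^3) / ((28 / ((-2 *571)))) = -27088470684 / 7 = -3869781526.29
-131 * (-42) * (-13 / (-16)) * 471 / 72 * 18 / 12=5614791 / 128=43865.55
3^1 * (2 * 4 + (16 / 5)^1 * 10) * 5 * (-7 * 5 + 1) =-20400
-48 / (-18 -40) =24 / 29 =0.83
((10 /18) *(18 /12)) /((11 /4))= 10 /33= 0.30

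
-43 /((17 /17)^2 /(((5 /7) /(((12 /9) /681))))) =-439245 /28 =-15687.32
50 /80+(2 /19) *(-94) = -1409 /152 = -9.27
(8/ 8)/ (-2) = -1/ 2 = -0.50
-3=-3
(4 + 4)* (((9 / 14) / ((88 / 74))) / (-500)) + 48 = 1847667 / 38500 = 47.99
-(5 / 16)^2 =-25 / 256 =-0.10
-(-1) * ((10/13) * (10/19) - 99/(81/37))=-99629/2223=-44.82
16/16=1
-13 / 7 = -1.86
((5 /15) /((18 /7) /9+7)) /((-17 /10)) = -0.03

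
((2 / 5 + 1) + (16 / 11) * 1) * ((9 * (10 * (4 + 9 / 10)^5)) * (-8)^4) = 102179206870272 / 34375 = 2972486018.04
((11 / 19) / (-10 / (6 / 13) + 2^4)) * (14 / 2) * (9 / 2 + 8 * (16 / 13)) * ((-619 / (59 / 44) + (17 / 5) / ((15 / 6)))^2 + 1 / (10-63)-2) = -2104730445912658179 / 968357633750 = -2173505.30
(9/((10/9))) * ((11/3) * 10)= 297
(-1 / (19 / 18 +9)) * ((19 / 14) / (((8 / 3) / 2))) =-513 / 5068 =-0.10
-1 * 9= -9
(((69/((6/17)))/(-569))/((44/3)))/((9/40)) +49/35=121664/93885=1.30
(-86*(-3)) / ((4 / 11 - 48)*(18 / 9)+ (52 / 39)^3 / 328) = -1570833 / 580024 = -2.71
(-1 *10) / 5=-2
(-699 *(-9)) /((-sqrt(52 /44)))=-6291 *sqrt(143) /13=-5786.88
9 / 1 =9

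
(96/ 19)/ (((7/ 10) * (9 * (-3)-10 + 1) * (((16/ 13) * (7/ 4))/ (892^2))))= -206872640/ 2793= -74068.26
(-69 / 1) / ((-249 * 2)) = 23 / 166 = 0.14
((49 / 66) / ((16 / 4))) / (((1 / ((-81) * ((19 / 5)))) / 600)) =-377055 / 11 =-34277.73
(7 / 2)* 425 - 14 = 2947 / 2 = 1473.50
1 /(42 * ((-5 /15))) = -1 /14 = -0.07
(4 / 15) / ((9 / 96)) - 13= -457 / 45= -10.16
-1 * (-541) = 541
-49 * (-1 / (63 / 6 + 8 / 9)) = 882 / 205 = 4.30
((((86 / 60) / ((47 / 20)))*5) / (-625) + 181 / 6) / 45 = 354401 / 528750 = 0.67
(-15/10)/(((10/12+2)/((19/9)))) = -1.12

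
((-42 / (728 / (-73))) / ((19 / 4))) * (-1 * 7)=-1533 / 247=-6.21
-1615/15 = -323/3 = -107.67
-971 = -971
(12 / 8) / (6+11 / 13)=39 / 178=0.22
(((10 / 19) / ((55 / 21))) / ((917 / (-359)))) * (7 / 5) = -15078 / 136895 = -0.11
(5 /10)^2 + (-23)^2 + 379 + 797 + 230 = 7741 /4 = 1935.25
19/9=2.11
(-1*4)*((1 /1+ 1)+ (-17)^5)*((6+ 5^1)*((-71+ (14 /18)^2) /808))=-14842690885 /2727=-5442864.28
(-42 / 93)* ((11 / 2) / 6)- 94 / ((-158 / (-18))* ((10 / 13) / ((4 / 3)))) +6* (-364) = -161852647 / 73470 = -2202.98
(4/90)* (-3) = -2/15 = -0.13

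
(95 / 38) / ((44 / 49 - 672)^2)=12005 / 2162714912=0.00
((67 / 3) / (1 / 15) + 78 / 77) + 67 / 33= 78088 / 231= 338.04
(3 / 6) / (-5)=-1 / 10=-0.10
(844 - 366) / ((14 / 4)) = 956 / 7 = 136.57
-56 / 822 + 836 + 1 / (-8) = 2748133 / 3288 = 835.81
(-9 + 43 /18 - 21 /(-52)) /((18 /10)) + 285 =1185895 /4212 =281.55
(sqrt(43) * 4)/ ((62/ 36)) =72 * sqrt(43)/ 31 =15.23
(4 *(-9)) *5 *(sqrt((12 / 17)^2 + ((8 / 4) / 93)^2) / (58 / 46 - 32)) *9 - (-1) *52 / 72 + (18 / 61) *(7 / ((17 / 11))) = 38429 / 18666 + 24840 *sqrt(311653) / 372589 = 39.28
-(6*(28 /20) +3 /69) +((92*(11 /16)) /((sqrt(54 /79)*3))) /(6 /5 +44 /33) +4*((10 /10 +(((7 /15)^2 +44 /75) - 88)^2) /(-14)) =-17776785781 /8150625 +1265*sqrt(474) /2736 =-2170.97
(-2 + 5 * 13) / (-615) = -21 / 205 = -0.10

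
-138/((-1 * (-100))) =-69/50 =-1.38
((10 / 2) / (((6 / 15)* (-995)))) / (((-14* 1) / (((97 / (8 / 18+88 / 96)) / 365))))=873 / 4982761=0.00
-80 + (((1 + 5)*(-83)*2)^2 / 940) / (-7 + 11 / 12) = -4348448 / 17155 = -253.48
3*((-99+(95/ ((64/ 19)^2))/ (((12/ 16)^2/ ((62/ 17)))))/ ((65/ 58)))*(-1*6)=25394459/ 35360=718.17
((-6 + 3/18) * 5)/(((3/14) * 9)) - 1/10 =-12331/810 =-15.22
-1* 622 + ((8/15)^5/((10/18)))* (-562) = -280821866/421875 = -665.65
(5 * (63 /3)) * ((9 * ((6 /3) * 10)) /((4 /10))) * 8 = 378000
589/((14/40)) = 11780/7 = 1682.86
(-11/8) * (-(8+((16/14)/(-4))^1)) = 297/28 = 10.61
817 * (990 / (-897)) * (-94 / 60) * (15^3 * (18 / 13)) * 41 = 270662567.98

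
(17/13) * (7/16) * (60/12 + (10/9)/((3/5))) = 22015/5616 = 3.92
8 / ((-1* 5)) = -8 / 5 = -1.60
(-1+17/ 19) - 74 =-1408/ 19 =-74.11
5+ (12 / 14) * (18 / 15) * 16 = 751 / 35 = 21.46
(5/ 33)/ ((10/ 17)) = 17/ 66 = 0.26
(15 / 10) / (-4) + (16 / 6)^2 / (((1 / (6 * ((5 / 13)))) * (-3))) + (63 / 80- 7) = -112859 / 9360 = -12.06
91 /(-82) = -91 /82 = -1.11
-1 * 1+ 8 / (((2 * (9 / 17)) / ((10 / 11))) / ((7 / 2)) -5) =-7537 / 2777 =-2.71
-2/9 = -0.22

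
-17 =-17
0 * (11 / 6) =0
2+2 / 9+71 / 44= 1519 / 396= 3.84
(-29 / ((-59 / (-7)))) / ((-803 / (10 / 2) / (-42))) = -42630 / 47377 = -0.90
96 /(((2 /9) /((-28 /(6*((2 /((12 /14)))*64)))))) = -27 /2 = -13.50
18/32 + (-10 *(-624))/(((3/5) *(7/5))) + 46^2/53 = 44336331/5936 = 7469.06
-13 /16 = -0.81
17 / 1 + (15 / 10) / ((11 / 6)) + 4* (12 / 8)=262 / 11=23.82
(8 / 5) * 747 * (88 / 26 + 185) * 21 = 307339704 / 65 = 4728303.14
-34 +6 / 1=-28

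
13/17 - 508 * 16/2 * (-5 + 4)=69101/17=4064.76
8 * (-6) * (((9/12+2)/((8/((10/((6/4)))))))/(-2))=55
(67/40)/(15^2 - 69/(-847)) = 56749/7625760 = 0.01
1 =1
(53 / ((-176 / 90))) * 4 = -2385 / 22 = -108.41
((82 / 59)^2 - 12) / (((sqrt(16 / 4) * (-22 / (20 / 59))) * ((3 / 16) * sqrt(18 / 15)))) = 0.38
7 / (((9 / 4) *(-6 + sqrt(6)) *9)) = -28 / 405 - 14 *sqrt(6) / 1215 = -0.10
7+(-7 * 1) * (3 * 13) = -266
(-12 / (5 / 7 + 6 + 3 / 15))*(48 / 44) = -2520 / 1331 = -1.89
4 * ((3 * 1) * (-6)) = -72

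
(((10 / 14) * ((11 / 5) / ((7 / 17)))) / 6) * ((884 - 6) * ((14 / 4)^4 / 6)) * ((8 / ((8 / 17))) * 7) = 478684283 / 288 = 1662098.20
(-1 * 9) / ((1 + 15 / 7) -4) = 21 / 2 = 10.50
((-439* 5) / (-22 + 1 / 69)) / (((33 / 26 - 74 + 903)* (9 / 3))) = 1312610 / 32747479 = 0.04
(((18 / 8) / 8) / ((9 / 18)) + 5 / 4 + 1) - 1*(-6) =141 / 16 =8.81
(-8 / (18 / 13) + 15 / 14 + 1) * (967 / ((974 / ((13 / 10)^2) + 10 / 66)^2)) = -1560637844909 / 144711200928350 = -0.01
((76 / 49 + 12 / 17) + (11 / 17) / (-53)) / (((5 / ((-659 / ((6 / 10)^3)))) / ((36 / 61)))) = -6530755900 / 8079267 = -808.34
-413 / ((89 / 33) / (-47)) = 640563 / 89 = 7197.34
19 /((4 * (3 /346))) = 3287 /6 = 547.83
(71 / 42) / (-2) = -71 / 84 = -0.85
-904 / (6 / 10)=-4520 / 3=-1506.67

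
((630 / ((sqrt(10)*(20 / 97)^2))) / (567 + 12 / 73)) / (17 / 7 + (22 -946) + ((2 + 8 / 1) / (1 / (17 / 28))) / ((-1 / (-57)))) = -14423997*sqrt(10) / 3176990200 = -0.01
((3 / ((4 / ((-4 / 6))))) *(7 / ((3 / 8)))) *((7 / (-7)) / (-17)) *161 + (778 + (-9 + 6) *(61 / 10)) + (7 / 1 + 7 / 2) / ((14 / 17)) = 697739 / 1020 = 684.06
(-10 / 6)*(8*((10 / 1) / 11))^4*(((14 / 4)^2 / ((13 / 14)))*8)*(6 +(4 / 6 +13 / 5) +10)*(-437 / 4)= 1035802000.26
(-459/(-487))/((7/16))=7344/3409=2.15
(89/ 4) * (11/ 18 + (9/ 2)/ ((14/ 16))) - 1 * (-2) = 65533/ 504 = 130.03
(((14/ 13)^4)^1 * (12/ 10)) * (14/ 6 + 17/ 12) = 6.05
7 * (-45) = -315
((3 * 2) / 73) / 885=2 / 21535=0.00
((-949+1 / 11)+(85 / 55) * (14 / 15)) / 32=-3553 / 120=-29.61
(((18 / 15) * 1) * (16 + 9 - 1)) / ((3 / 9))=432 / 5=86.40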